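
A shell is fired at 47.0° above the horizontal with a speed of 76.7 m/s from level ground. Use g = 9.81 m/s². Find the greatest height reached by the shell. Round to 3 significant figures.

160 m

Vertical component of launch velocity: v_y = 76.7 sin 47.0° = 56.09 m/s.
At the highest point the vertical velocity is zero, so v_y² = 2 g h_max.
h_max = (56.09)² / (2 × 9.81) = 3146 / 19.62 = 160 m.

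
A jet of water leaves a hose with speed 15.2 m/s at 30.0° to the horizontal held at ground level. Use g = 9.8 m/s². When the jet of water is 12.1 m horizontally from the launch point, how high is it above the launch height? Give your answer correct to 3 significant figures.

2.85 m

v_x = 15.2 cos 30.0° = 13.16 m/s, v_y0 = 15.2 sin 30.0° = 7.600 m/s.
Time to reach x = 12.1 m: t = x / v_x = 12.1 / 13.16 = 0.9195 s.
y = v_y0 t − ½ g t² = 7.600×0.9195 − 4.900×0.9195² = 2.85 m.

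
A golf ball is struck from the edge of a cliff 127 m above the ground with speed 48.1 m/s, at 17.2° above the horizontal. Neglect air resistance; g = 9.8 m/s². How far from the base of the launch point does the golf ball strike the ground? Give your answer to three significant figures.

310 m

Components: v_x = 48.1 cos 17.2° = 45.95 m/s, v_y = 48.1 sin 17.2° = 14.22 m/s.
Vertical: 0 = 127 + 14.22 t − ½(9.8) t² ⇒ 4.900 t² − 14.22 t − 127 = 0.
t = [14.22 + √(202.2 + 2489)] / 9.800 = 6.745 s.
Horizontal: R = v_x · t = 45.95 × 6.745 = 310 m.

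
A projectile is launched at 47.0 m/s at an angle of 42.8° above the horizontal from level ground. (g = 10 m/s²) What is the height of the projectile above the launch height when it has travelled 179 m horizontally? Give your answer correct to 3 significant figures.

31.0 m

v_x = 47.0 cos 42.8° = 34.49 m/s, v_y0 = 47.0 sin 42.8° = 31.93 m/s.
Time to reach x = 179 m: t = x / v_x = 179 / 34.49 = 5.190 s.
y = v_y0 t − ½ g t² = 31.93×5.190 − 5.000×5.190² = 31.0 m.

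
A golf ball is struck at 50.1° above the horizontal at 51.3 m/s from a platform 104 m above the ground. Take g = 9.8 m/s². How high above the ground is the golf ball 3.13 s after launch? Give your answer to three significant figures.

v_y0 = 51.3 sin 50.1° = 39.36 m/s.
y(t) = 104 + v_y0 t − ½ g t² = 104 + 39.36×3.13 − ½×9.8×3.13² = 179 m.

179 m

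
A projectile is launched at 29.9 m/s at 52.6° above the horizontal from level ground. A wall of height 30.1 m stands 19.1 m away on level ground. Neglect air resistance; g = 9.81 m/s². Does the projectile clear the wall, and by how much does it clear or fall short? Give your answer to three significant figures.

No — it falls 10.5 m short of clearing the wall.

v_x = 29.9 cos 52.6° = 18.16 m/s; v_y0 = 29.9 sin 52.6° = 23.75 m/s.
Time to reach the wall: t = 19.1 / 18.16 = 1.052 s.
Height at that point: y = 23.75×1.052 − 4.905×1.052² = 19.56 m.
That is 30.1 − 19.56 = 10.5 m below the top of the wall, so the projectile does not clear it.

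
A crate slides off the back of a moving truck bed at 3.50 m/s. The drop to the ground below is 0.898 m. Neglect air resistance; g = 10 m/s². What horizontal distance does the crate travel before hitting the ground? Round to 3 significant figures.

1.48 m

Initial vertical velocity is zero, so the fall time comes from h = ½ g t²: t = √(2 × 0.898 / 10) = 0.4238 s.
Horizontal motion is uniform at 3.50 m/s, so x = 3.50 × 0.4238 = 1.48 m.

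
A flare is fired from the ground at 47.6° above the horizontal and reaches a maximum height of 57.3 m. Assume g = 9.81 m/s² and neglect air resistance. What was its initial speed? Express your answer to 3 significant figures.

45.4 m/s

At maximum height v_y = 0, so (v₀ sin θ)² = 2 g H.
v₀ sin 47.6° = √(2 × 9.81 × 57.3) = 33.53 m/s.
v₀ = 33.53 / sin 47.6° = 33.53 / 0.7385 = 45.4 m/s.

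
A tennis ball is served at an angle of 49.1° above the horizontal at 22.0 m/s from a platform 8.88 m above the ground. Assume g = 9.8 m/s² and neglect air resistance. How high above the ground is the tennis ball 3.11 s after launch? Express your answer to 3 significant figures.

v_y0 = 22.0 sin 49.1° = 16.63 m/s.
y(t) = 8.88 + v_y0 t − ½ g t² = 8.88 + 16.63×3.11 − ½×9.8×3.11² = 13.2 m.

13.2 m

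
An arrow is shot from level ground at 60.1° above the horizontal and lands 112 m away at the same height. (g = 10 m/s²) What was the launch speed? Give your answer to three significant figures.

36.0 m/s

On level ground, R = v₀² sin(2θ) / g, so v₀ = √(R g / sin 2θ).
sin(2 × 60.1°) = 0.8643.
v₀ = √(112 × 10 / 0.8643) = √1296 = 36.0 m/s.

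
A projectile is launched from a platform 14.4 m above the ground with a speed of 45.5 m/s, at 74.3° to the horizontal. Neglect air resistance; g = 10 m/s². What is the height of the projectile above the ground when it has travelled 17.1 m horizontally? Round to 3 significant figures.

65.6 m

v_x = 45.5 cos 74.3° = 12.31 m/s, v_y0 = 45.5 sin 74.3° = 43.80 m/s.
Time to reach x = 17.1 m: t = x / v_x = 17.1 / 12.31 = 1.389 s.
y = 14.4 + v_y0 t − ½ g t² = 14.4 + 43.80×1.389 − 5.000×1.389² = 65.6 m.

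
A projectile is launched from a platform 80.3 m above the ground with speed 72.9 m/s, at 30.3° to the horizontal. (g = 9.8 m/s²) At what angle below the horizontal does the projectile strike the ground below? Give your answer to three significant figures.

v_x = 72.9 cos 30.3° = 62.94 m/s.
At impact |v_y| = √(v_y0² + 2 g h) = √(36.78² + 2×9.8×80.3) = 54.10 m/s.
Angle below horizontal = arctan(|v_y| / v_x) = arctan(54.10 / 62.94) = 40.7°.

40.7°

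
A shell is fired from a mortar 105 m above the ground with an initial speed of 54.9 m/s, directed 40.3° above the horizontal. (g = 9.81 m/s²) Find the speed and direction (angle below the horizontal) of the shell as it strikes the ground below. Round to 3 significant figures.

71.2 m/s at 54.0° below the horizontal

v_x = 54.9 cos 40.3° = 41.87 m/s (constant).
|v_y| at impact = √((35.51)² + 2×9.81×105) = 57.63 m/s.
Speed = √(41.87² + 57.63²) = 71.2 m/s; angle = arctan(57.63/41.87) = 54.0° below horizontal.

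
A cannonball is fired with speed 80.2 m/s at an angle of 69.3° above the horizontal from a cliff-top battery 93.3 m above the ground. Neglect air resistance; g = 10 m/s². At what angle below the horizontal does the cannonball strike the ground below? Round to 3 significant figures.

71.9°

v_x = 80.2 cos 69.3° = 28.35 m/s.
At impact |v_y| = √(v_y0² + 2 g h) = √(75.02² + 2×10×93.3) = 86.57 m/s.
Angle below horizontal = arctan(|v_y| / v_x) = arctan(86.57 / 28.35) = 71.9°.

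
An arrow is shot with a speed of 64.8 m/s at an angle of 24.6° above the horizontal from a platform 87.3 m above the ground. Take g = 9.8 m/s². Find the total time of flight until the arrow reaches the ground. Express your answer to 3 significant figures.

Vertical component: v_y = 64.8 sin 24.6° = 26.97 m/s.
Taking up as positive with launch at y = 87.3 m, landing at y = 0: 0 = 87.3 + 26.97 t − ½(9.8) t².
Solving 4.900 t² − 26.97 t − 87.3 = 0 gives t = [26.97 + √(26.97² + 4·4.900·87.3)] / 9.800 = 7.79 s.

7.79 s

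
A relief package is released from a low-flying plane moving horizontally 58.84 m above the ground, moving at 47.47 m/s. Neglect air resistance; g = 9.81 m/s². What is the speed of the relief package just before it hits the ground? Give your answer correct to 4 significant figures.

Fall time: t = √(2 × 58.84 / 9.81) = 3.4635 s.
At impact: v_x = 47.47 m/s (unchanged), v_y = g t = 9.81 × 3.4635 = 33.977 m/s.
Speed = √(v_x² + v_y²) = √(2253.4 + 1154.4) = 58.38 m/s.

58.38 m/s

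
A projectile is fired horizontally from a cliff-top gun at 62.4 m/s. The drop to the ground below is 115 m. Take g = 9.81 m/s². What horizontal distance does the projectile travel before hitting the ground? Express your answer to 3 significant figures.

Initial vertical velocity is zero, so the fall time comes from h = ½ g t²: t = √(2 × 115 / 9.81) = 4.842 s.
Horizontal motion is uniform at 62.4 m/s, so x = 62.4 × 4.842 = 302 m.

302 m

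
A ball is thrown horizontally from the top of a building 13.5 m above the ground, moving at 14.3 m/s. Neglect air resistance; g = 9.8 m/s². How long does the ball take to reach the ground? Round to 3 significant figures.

The horizontal speed doesn't affect the fall. With v_y0 = 0, h = ½ g t².
t = √(2 × 13.5 / 9.8) = √2.755 = 1.66 s.

1.66 s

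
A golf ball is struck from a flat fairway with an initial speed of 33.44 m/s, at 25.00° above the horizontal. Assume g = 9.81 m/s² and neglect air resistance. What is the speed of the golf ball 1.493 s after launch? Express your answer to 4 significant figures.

v_x = 33.44 cos 25.00° = 30.307 m/s (constant).
v_y(t) = 33.44 sin 25.00° − g t = 14.132 − 9.81 × 1.493 = -0.51433 m/s.
Speed = √(v_x² + v_y²) = √(918.51 + 0.26454) = 30.31 m/s.

30.31 m/s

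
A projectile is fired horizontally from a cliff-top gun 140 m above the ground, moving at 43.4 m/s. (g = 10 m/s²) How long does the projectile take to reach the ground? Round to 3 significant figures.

The horizontal speed doesn't affect the fall. With v_y0 = 0, h = ½ g t².
t = √(2 × 140 / 10) = √28.00 = 5.29 s.

5.29 s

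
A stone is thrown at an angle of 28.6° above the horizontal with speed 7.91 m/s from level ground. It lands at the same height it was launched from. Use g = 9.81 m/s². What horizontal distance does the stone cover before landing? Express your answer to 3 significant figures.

5.36 m

Components: v_x = 7.91 cos 28.6° = 6.945 m/s, v_y = 7.91 sin 28.6° = 3.786 m/s.
Time of flight (same landing height): t = 2 v_y / g = 2 × 3.786 / 9.81 = 0.7719 s.
Range: R = v_x · t = 6.945 × 0.7719 = 5.36 m.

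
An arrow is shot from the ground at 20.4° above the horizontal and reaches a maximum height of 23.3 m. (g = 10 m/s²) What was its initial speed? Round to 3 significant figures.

At maximum height v_y = 0, so (v₀ sin θ)² = 2 g H.
v₀ sin 20.4° = √(2 × 10 × 23.3) = 21.59 m/s.
v₀ = 21.59 / sin 20.4° = 21.59 / 0.3486 = 61.9 m/s.

61.9 m/s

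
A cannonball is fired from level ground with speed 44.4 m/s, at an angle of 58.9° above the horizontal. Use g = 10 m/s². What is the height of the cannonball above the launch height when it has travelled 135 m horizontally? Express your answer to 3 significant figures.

50.5 m

v_x = 44.4 cos 58.9° = 22.93 m/s, v_y0 = 44.4 sin 58.9° = 38.02 m/s.
Time to reach x = 135 m: t = x / v_x = 135 / 22.93 = 5.887 s.
y = v_y0 t − ½ g t² = 38.02×5.887 − 5.000×5.887² = 50.5 m.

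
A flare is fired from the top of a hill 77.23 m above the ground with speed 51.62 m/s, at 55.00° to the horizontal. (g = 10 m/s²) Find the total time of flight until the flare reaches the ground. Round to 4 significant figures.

Vertical component: v_y = 51.62 sin 55.00° = 42.285 m/s.
Taking up as positive with launch at y = 77.23 m, landing at y = 0: 0 = 77.23 + 42.285 t − ½(10) t².
Solving 5.000 t² − 42.285 t − 77.23 = 0 gives t = [42.285 + √(42.285² + 4·5.000·77.23)] / 10.00 = 10.00 s.

10.00 s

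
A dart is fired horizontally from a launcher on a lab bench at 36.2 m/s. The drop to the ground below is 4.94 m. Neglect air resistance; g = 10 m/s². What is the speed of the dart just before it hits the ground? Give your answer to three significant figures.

Fall time: t = √(2 × 4.94 / 10) = 0.9940 s.
At impact: v_x = 36.2 m/s (unchanged), v_y = g t = 10 × 0.9940 = 9.940 m/s.
Speed = √(v_x² + v_y²) = √(1310 + 98.80) = 37.5 m/s.

37.5 m/s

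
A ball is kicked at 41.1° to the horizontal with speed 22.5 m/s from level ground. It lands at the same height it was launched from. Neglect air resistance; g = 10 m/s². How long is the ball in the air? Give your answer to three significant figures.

2.96 s

Vertical component: v_y = 22.5 sin 41.1° = 14.79 m/s.
For a projectile landing at launch height, time of flight is t = 2 v_y / g = 2 × 14.79 / 10 = 2.96 s.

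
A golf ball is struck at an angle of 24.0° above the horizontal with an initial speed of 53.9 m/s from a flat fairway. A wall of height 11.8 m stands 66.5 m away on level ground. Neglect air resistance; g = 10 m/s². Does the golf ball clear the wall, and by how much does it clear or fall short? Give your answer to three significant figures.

v_x = 53.9 cos 24.0° = 49.24 m/s; v_y0 = 53.9 sin 24.0° = 21.92 m/s.
Time to reach the wall: t = 66.5 / 49.24 = 1.351 s.
Height at that point: y = 21.92×1.351 − 5.000×1.351² = 20.49 m.
That is 20.49 − 11.8 = 8.69 m above the top of the wall, so the golf ball clears it.

Yes — it clears the wall by 8.69 m.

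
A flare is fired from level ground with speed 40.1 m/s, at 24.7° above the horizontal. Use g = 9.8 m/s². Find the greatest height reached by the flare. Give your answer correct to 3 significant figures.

Vertical component of launch velocity: v_y = 40.1 sin 24.7° = 16.76 m/s.
At the highest point the vertical velocity is zero, so v_y² = 2 g h_max.
h_max = (16.76)² / (2 × 9.8) = 280.9 / 19.60 = 14.3 m.

14.3 m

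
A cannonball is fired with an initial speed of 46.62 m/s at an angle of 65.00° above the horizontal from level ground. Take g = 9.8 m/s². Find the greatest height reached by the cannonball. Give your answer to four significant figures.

91.08 m

Vertical component of launch velocity: v_y = 46.62 sin 65.00° = 42.252 m/s.
At the highest point the vertical velocity is zero, so v_y² = 2 g h_max.
h_max = (42.252)² / (2 × 9.8) = 1785.2 / 19.60 = 91.08 m.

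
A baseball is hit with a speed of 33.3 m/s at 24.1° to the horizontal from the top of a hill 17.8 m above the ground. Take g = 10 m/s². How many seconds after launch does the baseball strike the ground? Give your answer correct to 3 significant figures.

3.69 s

Vertical component: v_y = 33.3 sin 24.1° = 13.60 m/s.
Taking up as positive with launch at y = 17.8 m, landing at y = 0: 0 = 17.8 + 13.60 t − ½(10) t².
Solving 5.000 t² − 13.60 t − 17.8 = 0 gives t = [13.60 + √(13.60² + 4·5.000·17.8)] / 10.00 = 3.69 s.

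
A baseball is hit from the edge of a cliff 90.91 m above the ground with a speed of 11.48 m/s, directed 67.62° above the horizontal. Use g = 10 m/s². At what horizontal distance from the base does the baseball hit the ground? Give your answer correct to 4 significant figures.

Components: v_x = 11.48 cos 67.62° = 4.3710 m/s, v_y = 11.48 sin 67.62° = 10.615 m/s.
Vertical: 0 = 90.91 + 10.615 t − ½(10) t² ⇒ 5.000 t² − 10.615 t − 90.91 = 0.
t = [10.615 + √(112.68 + 1818.2)] / 10.00 = 5.4557 s.
Horizontal: R = v_x · t = 4.3710 × 5.4557 = 23.85 m.

23.85 m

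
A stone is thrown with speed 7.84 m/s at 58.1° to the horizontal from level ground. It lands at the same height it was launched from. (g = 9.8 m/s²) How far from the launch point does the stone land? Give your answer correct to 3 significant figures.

5.63 m

For level ground, R = v₀² sin(2θ) / g.
sin(2 × 58.1°) = sin 116.2° = 0.8973.
R = (7.84)² × 0.8973 / 9.8 = 5.63 m.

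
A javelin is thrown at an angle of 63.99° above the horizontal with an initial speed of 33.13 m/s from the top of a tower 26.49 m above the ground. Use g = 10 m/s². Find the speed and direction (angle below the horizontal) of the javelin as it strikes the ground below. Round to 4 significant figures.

v_x = 33.13 cos 63.99° = 14.528 m/s (constant).
|v_y| at impact = √((29.775)² + 2×10×26.49) = 37.634 m/s.
Speed = √(14.528² + 37.634²) = 40.34 m/s; angle = arctan(37.634/14.528) = 68.89° below horizontal.

40.34 m/s at 68.89° below the horizontal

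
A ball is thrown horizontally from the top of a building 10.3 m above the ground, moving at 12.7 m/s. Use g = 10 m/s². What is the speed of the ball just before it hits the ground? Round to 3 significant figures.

19.2 m/s

Fall time: t = √(2 × 10.3 / 10) = 1.435 s.
At impact: v_x = 12.7 m/s (unchanged), v_y = g t = 10 × 1.435 = 14.35 m/s.
Speed = √(v_x² + v_y²) = √(161.3 + 205.9) = 19.2 m/s.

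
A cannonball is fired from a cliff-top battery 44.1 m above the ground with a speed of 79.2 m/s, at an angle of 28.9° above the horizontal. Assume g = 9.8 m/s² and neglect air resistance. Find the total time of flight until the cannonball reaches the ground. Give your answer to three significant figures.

Vertical component: v_y = 79.2 sin 28.9° = 38.28 m/s.
Taking up as positive with launch at y = 44.1 m, landing at y = 0: 0 = 44.1 + 38.28 t − ½(9.8) t².
Solving 4.900 t² − 38.28 t − 44.1 = 0 gives t = [38.28 + √(38.28² + 4·4.900·44.1)] / 9.800 = 8.83 s.

8.83 s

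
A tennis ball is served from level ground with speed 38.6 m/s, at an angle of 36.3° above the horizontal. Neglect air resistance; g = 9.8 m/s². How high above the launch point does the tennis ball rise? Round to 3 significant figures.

26.6 m

Vertical component of launch velocity: v_y = 38.6 sin 36.3° = 22.85 m/s.
At the highest point the vertical velocity is zero, so v_y² = 2 g h_max.
h_max = (22.85)² / (2 × 9.8) = 522.1 / 19.60 = 26.6 m.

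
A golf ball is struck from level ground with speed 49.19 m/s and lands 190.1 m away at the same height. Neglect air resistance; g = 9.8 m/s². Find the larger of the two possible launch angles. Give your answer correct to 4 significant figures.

Level-ground range: R = v₀² sin(2θ)/g ⇒ sin 2θ = R g / v₀² = 190.1×9.8/49.19² = 0.7699.
2θ = arcsin(0.7699) = 50.345° or 180° − 50.345° = 129.655°.
So θ = 25.17° or θ = 64.83°.

64.83°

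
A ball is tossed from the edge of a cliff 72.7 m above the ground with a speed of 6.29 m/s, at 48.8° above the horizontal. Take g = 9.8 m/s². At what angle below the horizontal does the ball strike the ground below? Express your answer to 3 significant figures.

v_x = 6.29 cos 48.8° = 4.143 m/s.
At impact |v_y| = √(v_y0² + 2 g h) = √(4.733² + 2×9.8×72.7) = 38.04 m/s.
Angle below horizontal = arctan(|v_y| / v_x) = arctan(38.04 / 4.143) = 83.8°.

83.8°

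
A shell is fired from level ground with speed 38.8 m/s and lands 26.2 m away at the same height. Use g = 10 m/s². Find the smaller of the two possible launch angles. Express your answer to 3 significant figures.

Level-ground range: R = v₀² sin(2θ)/g ⇒ sin 2θ = R g / v₀² = 26.2×10/38.8² = 0.1740.
2θ = arcsin(0.1740) = 10.02° or 180° − 10.02° = 169.98°.
So θ = 5.01° or θ = 85.0°.

5.01°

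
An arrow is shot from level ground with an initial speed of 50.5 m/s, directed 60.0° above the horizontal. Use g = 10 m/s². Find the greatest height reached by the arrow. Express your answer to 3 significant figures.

95.6 m

Vertical component of launch velocity: v_y = 50.5 sin 60.0° = 43.73 m/s.
At the highest point the vertical velocity is zero, so v_y² = 2 g h_max.
h_max = (43.73)² / (2 × 10) = 1912 / 20.00 = 95.6 m.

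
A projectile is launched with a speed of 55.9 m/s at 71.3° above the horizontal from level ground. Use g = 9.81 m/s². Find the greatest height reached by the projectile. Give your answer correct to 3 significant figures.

143 m

Vertical component of launch velocity: v_y = 55.9 sin 71.3° = 52.95 m/s.
At the highest point the vertical velocity is zero, so v_y² = 2 g h_max.
h_max = (52.95)² / (2 × 9.81) = 2804 / 19.62 = 143 m.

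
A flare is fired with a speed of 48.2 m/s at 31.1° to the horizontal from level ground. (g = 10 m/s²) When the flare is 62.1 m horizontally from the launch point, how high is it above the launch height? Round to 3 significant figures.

26.1 m

v_x = 48.2 cos 31.1° = 41.27 m/s, v_y0 = 48.2 sin 31.1° = 24.90 m/s.
Time to reach x = 62.1 m: t = x / v_x = 62.1 / 41.27 = 1.505 s.
y = v_y0 t − ½ g t² = 24.90×1.505 − 5.000×1.505² = 26.1 m.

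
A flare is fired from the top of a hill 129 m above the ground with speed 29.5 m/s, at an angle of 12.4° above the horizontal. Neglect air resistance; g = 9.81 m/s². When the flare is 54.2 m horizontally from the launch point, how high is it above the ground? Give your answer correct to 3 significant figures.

v_x = 29.5 cos 12.4° = 28.81 m/s, v_y0 = 29.5 sin 12.4° = 6.335 m/s.
Time to reach x = 54.2 m: t = x / v_x = 54.2 / 28.81 = 1.881 s.
y = 129 + v_y0 t − ½ g t² = 129 + 6.335×1.881 − 4.905×1.881² = 124 m.

124 m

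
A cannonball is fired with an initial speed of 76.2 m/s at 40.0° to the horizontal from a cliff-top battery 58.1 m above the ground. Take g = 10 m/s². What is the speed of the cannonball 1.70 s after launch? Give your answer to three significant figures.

66.6 m/s

v_x = 76.2 cos 40.0° = 58.37 m/s (constant).
v_y(t) = 76.2 sin 40.0° − g t = 48.98 − 10 × 1.70 = 31.98 m/s.
Speed = √(v_x² + v_y²) = √(3407 + 1023) = 66.6 m/s.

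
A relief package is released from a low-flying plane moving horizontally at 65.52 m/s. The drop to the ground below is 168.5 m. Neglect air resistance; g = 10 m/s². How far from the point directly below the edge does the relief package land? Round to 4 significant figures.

380.4 m

Initial vertical velocity is zero, so the fall time comes from h = ½ g t²: t = √(2 × 168.5 / 10) = 5.8052 s.
Horizontal motion is uniform at 65.52 m/s, so x = 65.52 × 5.8052 = 380.4 m.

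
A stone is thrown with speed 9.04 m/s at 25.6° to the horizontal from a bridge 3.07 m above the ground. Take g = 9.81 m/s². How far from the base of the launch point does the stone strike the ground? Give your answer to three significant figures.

10.5 m

Components: v_x = 9.04 cos 25.6° = 8.153 m/s, v_y = 9.04 sin 25.6° = 3.906 m/s.
Vertical: 0 = 3.07 + 3.906 t − ½(9.81) t² ⇒ 4.905 t² − 3.906 t − 3.07 = 0.
t = [3.906 + √(15.26 + 60.23)] / 9.810 = 1.284 s.
Horizontal: R = v_x · t = 8.153 × 1.284 = 10.5 m.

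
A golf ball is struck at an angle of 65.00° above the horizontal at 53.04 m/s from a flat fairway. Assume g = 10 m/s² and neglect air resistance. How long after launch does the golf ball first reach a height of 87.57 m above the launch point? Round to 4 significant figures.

v_y0 = 53.04 sin 65.00° = 48.071 m/s.
Set y = v_y0 t − ½ g t² = 87.57: 5.000 t² − 48.071 t + 87.57 = 0.
t = [48.071 ± √(2310.8 − 1751.4)] / 10 = (48.071 ± 23.652) / 10, giving t = 2.442 s or t = 7.172 s.
The golf ball is on the way up at the first time, so t = 2.442 s.

2.442 s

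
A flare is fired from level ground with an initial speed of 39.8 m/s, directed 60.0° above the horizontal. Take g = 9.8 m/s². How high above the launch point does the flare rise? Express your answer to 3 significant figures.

Vertical component of launch velocity: v_y = 39.8 sin 60.0° = 34.47 m/s.
At the highest point the vertical velocity is zero, so v_y² = 2 g h_max.
h_max = (34.47)² / (2 × 9.8) = 1188 / 19.60 = 60.6 m.

60.6 m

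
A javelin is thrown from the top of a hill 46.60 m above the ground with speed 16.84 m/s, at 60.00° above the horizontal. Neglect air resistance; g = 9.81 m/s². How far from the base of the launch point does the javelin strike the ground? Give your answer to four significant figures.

Components: v_x = 16.84 cos 60.00° = 8.4200 m/s, v_y = 16.84 sin 60.00° = 14.584 m/s.
Vertical: 0 = 46.60 + 14.584 t − ½(9.81) t² ⇒ 4.905 t² − 14.584 t − 46.60 = 0.
t = [14.584 + √(212.69 + 914.29)] / 9.810 = 4.9087 s.
Horizontal: R = v_x · t = 8.4200 × 4.9087 = 41.33 m.

41.33 m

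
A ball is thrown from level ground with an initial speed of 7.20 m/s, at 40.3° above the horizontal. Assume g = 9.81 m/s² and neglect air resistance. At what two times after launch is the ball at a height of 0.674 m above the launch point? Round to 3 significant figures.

0.178 s and 0.771 s

v_y0 = 7.20 sin 40.3° = 4.657 m/s.
Set y = v_y0 t − ½ g t² = 0.674: 4.905 t² − 4.657 t + 0.674 = 0.
t = [4.657 ± √(21.69 − 13.22)] / 9.81 = (4.657 ± 2.910) / 9.81, giving t = 0.178 s or t = 0.771 s.
So the ball is at 0.674 m at t = 0.178 s (rising) and t = 0.771 s (falling).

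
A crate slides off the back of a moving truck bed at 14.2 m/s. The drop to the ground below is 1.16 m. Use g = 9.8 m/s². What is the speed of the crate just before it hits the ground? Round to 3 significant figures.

Fall time: t = √(2 × 1.16 / 9.8) = 0.4866 s.
At impact: v_x = 14.2 m/s (unchanged), v_y = g t = 9.8 × 0.4866 = 4.769 m/s.
Speed = √(v_x² + v_y²) = √(201.6 + 22.74) = 15.0 m/s.

15.0 m/s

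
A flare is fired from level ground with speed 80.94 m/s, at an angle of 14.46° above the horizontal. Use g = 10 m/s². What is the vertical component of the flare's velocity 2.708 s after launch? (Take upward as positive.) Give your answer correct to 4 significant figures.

-6.869 m/s

Initial vertical component: v_y0 = 80.94 sin 14.46° = 20.211 m/s.
v_y(t) = v_y0 − g t = 20.211 − 10 × 2.708 = -6.869 m/s.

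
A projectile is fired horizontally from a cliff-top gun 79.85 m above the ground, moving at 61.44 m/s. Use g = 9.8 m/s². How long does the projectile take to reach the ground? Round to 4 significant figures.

4.037 s

The horizontal speed doesn't affect the fall. With v_y0 = 0, h = ½ g t².
t = √(2 × 79.85 / 9.8) = √16.296 = 4.037 s.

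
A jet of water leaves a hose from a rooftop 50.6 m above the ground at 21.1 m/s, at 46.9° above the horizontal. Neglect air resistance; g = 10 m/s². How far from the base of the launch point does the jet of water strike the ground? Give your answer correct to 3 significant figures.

73.2 m

Components: v_x = 21.1 cos 46.9° = 14.42 m/s, v_y = 21.1 sin 46.9° = 15.41 m/s.
Vertical: 0 = 50.6 + 15.41 t − ½(10) t² ⇒ 5.000 t² − 15.41 t − 50.6 = 0.
t = [15.41 + √(237.5 + 1012)] / 10.00 = 5.076 s.
Horizontal: R = v_x · t = 14.42 × 5.076 = 73.2 m.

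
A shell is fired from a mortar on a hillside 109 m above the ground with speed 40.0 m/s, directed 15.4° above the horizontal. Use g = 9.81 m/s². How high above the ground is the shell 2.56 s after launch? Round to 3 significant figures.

v_y0 = 40.0 sin 15.4° = 10.62 m/s.
y(t) = 109 + v_y0 t − ½ g t² = 109 + 10.62×2.56 − ½×9.81×2.56² = 104 m.

104 m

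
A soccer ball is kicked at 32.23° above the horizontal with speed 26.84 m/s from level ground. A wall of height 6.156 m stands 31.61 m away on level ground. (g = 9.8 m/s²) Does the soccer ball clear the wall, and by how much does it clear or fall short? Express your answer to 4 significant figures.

v_x = 26.84 cos 32.23° = 22.704 m/s; v_y0 = 26.84 sin 32.23° = 14.314 m/s.
Time to reach the wall: t = 31.61 / 22.704 = 1.3923 s.
Height at that point: y = 14.314×1.3923 − 4.900×1.3923² = 10.431 m.
That is 10.431 − 6.156 = 4.275 m above the top of the wall, so the soccer ball clears it.

Yes — it clears the wall by 4.275 m.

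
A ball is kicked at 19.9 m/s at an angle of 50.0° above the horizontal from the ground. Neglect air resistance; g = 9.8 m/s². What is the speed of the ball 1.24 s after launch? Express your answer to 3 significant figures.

v_x = 19.9 cos 50.0° = 12.79 m/s (constant).
v_y(t) = 19.9 sin 50.0° − g t = 15.24 − 9.8 × 1.24 = 3.088 m/s.
Speed = √(v_x² + v_y²) = √(163.6 + 9.536) = 13.2 m/s.

13.2 m/s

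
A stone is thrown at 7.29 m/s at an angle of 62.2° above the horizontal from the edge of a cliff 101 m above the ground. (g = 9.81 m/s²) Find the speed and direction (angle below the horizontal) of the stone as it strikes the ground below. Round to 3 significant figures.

45.1 m/s at 85.7° below the horizontal

v_x = 7.29 cos 62.2° = 3.400 m/s (constant).
|v_y| at impact = √((6.449)² + 2×9.81×101) = 44.98 m/s.
Speed = √(3.400² + 44.98²) = 45.1 m/s; angle = arctan(44.98/3.400) = 85.7° below horizontal.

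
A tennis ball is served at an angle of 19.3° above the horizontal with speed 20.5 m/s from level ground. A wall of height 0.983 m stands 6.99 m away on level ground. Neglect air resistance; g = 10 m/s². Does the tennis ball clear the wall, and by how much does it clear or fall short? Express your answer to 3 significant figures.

Yes — it clears the wall by 0.812 m.

v_x = 20.5 cos 19.3° = 19.35 m/s; v_y0 = 20.5 sin 19.3° = 6.776 m/s.
Time to reach the wall: t = 6.99 / 19.35 = 0.3612 s.
Height at that point: y = 6.776×0.3612 − 5.000×0.3612² = 1.795 m.
That is 1.795 − 0.983 = 0.812 m above the top of the wall, so the tennis ball clears it.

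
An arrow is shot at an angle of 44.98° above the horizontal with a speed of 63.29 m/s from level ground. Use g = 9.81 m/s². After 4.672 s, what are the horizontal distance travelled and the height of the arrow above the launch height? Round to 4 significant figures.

x = 209.2 m, y = 101.9 m

v_x = 63.29 cos 44.98° = 44.768 m/s; v_y0 = 63.29 sin 44.98° = 44.737 m/s.
x = v_x t = 44.768 × 4.672 = 209.2 m.
y = v_y0 t − ½ g t² = 44.737×4.672 − 4.905×4.672² = 101.9 m.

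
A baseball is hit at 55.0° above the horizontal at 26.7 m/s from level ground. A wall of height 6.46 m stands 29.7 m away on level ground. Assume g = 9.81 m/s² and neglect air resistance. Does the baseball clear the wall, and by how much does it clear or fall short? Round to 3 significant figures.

v_x = 26.7 cos 55.0° = 15.31 m/s; v_y0 = 26.7 sin 55.0° = 21.87 m/s.
Time to reach the wall: t = 29.7 / 15.31 = 1.940 s.
Height at that point: y = 21.87×1.940 − 4.905×1.940² = 23.97 m.
That is 23.97 − 6.46 = 17.5 m above the top of the wall, so the baseball clears it.

Yes — it clears the wall by 17.5 m.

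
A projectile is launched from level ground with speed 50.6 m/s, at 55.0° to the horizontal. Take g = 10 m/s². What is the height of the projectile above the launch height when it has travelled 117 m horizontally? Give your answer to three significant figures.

85.8 m

v_x = 50.6 cos 55.0° = 29.02 m/s, v_y0 = 50.6 sin 55.0° = 41.45 m/s.
Time to reach x = 117 m: t = x / v_x = 117 / 29.02 = 4.032 s.
y = v_y0 t − ½ g t² = 41.45×4.032 − 5.000×4.032² = 85.8 m.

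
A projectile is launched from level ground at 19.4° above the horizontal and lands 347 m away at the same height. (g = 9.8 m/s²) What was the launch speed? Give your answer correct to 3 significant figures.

73.7 m/s

On level ground, R = v₀² sin(2θ) / g, so v₀ = √(R g / sin 2θ).
sin(2 × 19.4°) = 0.6266.
v₀ = √(347 × 9.8 / 0.6266) = √5427 = 73.7 m/s.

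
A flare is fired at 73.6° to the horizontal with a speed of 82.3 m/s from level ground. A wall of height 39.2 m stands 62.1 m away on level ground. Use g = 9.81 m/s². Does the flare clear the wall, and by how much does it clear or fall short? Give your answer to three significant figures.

v_x = 82.3 cos 73.6° = 23.24 m/s; v_y0 = 82.3 sin 73.6° = 78.95 m/s.
Time to reach the wall: t = 62.1 / 23.24 = 2.672 s.
Height at that point: y = 78.95×2.672 − 4.905×2.672² = 175.9 m.
That is 175.9 − 39.2 = 137 m above the top of the wall, so the flare clears it.

Yes — it clears the wall by 137 m.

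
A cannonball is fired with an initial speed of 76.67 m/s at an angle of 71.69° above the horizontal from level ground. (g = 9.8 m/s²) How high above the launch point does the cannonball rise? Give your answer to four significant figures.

270.3 m

Vertical component of launch velocity: v_y = 76.67 sin 71.69° = 72.788 m/s.
At the highest point the vertical velocity is zero, so v_y² = 2 g h_max.
h_max = (72.788)² / (2 × 9.8) = 5298.1 / 19.60 = 270.3 m.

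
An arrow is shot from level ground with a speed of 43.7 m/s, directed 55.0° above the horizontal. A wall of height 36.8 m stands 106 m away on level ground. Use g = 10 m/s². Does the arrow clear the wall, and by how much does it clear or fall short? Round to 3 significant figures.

v_x = 43.7 cos 55.0° = 25.07 m/s; v_y0 = 43.7 sin 55.0° = 35.80 m/s.
Time to reach the wall: t = 106 / 25.07 = 4.228 s.
Height at that point: y = 35.80×4.228 − 5.000×4.228² = 61.98 m.
That is 61.98 − 36.8 = 25.2 m above the top of the wall, so the arrow clears it.

Yes — it clears the wall by 25.2 m.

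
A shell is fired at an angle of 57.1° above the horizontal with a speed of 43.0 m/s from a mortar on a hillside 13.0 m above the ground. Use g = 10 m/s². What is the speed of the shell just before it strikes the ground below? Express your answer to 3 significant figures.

45.9 m/s

v_x = 43.0 cos 57.1° = 23.36 m/s is unchanged throughout.
For the vertical component, v_y² = v_y0² + 2 g h = (36.10)² + 2×10×13.0 = 1563, so |v_y| = 39.53 m/s.
Impact speed = √(v_x² + v_y²) = √(545.7 + 1563) = 45.9 m/s.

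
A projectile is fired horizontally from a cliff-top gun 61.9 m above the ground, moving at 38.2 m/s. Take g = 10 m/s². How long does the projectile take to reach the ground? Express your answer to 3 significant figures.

3.52 s

The horizontal speed doesn't affect the fall. With v_y0 = 0, h = ½ g t².
t = √(2 × 61.9 / 10) = √12.38 = 3.52 s.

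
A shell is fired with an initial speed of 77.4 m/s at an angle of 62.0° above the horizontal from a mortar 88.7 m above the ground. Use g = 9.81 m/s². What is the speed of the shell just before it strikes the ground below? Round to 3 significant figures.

v_x = 77.4 cos 62.0° = 36.34 m/s is unchanged throughout.
For the vertical component, v_y² = v_y0² + 2 g h = (68.34)² + 2×9.81×88.7 = 6411, so |v_y| = 80.07 m/s.
Impact speed = √(v_x² + v_y²) = √(1321 + 6411) = 87.9 m/s.

87.9 m/s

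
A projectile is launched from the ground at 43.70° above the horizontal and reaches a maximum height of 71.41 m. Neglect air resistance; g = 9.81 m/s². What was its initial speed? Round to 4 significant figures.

54.18 m/s

At maximum height v_y = 0, so (v₀ sin θ)² = 2 g H.
v₀ sin 43.70° = √(2 × 9.81 × 71.41) = 37.431 m/s.
v₀ = 37.431 / sin 43.70° = 37.431 / 0.6909 = 54.18 m/s.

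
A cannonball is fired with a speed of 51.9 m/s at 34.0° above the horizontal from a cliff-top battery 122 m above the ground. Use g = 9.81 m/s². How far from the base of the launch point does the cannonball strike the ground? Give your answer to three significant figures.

Components: v_x = 51.9 cos 34.0° = 43.03 m/s, v_y = 51.9 sin 34.0° = 29.02 m/s.
Vertical: 0 = 122 + 29.02 t − ½(9.81) t² ⇒ 4.905 t² − 29.02 t − 122 = 0.
t = [29.02 + √(842.2 + 2394)] / 9.810 = 8.757 s.
Horizontal: R = v_x · t = 43.03 × 8.757 = 377 m.

377 m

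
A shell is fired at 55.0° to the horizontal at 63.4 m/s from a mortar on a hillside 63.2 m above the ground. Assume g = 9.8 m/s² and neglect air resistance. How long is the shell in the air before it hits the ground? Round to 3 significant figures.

11.7 s

Vertical component: v_y = 63.4 sin 55.0° = 51.93 m/s.
Taking up as positive with launch at y = 63.2 m, landing at y = 0: 0 = 63.2 + 51.93 t − ½(9.8) t².
Solving 4.900 t² − 51.93 t − 63.2 = 0 gives t = [51.93 + √(51.93² + 4·4.900·63.2)] / 9.800 = 11.7 s.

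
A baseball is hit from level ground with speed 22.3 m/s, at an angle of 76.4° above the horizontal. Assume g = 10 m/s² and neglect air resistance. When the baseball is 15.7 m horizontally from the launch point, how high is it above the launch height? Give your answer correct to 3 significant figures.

20.1 m

v_x = 22.3 cos 76.4° = 5.244 m/s, v_y0 = 22.3 sin 76.4° = 21.67 m/s.
Time to reach x = 15.7 m: t = x / v_x = 15.7 / 5.244 = 2.994 s.
y = v_y0 t − ½ g t² = 21.67×2.994 − 5.000×2.994² = 20.1 m.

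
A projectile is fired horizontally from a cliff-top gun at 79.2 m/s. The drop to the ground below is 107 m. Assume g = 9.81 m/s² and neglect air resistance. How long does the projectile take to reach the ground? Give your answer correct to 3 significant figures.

4.67 s

The horizontal speed doesn't affect the fall. With v_y0 = 0, h = ½ g t².
t = √(2 × 107 / 9.81) = √21.81 = 4.67 s.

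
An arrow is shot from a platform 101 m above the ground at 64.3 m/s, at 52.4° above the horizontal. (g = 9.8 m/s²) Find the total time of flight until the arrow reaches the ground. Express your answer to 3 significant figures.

12.1 s

Vertical component: v_y = 64.3 sin 52.4° = 50.94 m/s.
Taking up as positive with launch at y = 101 m, landing at y = 0: 0 = 101 + 50.94 t − ½(9.8) t².
Solving 4.900 t² − 50.94 t − 101 = 0 gives t = [50.94 + √(50.94² + 4·4.900·101)] / 9.800 = 12.1 s.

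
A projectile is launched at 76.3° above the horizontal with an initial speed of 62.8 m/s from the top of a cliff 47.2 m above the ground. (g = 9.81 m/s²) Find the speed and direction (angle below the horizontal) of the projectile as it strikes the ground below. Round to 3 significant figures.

69.8 m/s at 77.7° below the horizontal

v_x = 62.8 cos 76.3° = 14.87 m/s (constant).
|v_y| at impact = √((61.01)² + 2×9.81×47.2) = 68.18 m/s.
Speed = √(14.87² + 68.18²) = 69.8 m/s; angle = arctan(68.18/14.87) = 77.7° below horizontal.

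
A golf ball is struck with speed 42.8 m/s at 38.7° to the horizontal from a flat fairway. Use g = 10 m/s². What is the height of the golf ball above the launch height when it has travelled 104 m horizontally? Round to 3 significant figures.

34.8 m

v_x = 42.8 cos 38.7° = 33.40 m/s, v_y0 = 42.8 sin 38.7° = 26.76 m/s.
Time to reach x = 104 m: t = x / v_x = 104 / 33.40 = 3.114 s.
y = v_y0 t − ½ g t² = 26.76×3.114 − 5.000×3.114² = 34.8 m.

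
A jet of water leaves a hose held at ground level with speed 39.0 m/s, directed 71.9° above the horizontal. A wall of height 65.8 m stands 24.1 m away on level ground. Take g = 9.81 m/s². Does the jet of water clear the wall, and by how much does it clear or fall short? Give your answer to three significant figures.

v_x = 39.0 cos 71.9° = 12.12 m/s; v_y0 = 39.0 sin 71.9° = 37.07 m/s.
Time to reach the wall: t = 24.1 / 12.12 = 1.988 s.
Height at that point: y = 37.07×1.988 − 4.905×1.988² = 54.31 m.
That is 65.8 − 54.31 = 11.5 m below the top of the wall, so the jet of water does not clear it.

No — it falls 11.5 m short of clearing the wall.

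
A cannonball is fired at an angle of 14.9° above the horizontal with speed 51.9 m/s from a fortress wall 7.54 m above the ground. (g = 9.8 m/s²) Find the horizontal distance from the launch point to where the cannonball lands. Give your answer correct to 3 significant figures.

161 m

Components: v_x = 51.9 cos 14.9° = 50.15 m/s, v_y = 51.9 sin 14.9° = 13.35 m/s.
Vertical: 0 = 7.54 + 13.35 t − ½(9.8) t² ⇒ 4.900 t² − 13.35 t − 7.54 = 0.
t = [13.35 + √(178.2 + 147.8)] / 9.800 = 3.205 s.
Horizontal: R = v_x · t = 50.15 × 3.205 = 161 m.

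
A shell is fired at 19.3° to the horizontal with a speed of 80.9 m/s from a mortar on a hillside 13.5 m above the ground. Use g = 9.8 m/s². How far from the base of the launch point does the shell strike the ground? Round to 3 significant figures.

Components: v_x = 80.9 cos 19.3° = 76.35 m/s, v_y = 80.9 sin 19.3° = 26.74 m/s.
Vertical: 0 = 13.5 + 26.74 t − ½(9.8) t² ⇒ 4.900 t² − 26.74 t − 13.5 = 0.
t = [26.74 + √(715.0 + 264.6)] / 9.800 = 5.922 s.
Horizontal: R = v_x · t = 76.35 × 5.922 = 452 m.

452 m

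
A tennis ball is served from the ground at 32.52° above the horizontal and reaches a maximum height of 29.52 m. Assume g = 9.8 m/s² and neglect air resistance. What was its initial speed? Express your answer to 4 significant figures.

44.74 m/s

At maximum height v_y = 0, so (v₀ sin θ)² = 2 g H.
v₀ sin 32.52° = √(2 × 9.8 × 29.52) = 24.054 m/s.
v₀ = 24.054 / sin 32.52° = 24.054 / 0.5376 = 44.74 m/s.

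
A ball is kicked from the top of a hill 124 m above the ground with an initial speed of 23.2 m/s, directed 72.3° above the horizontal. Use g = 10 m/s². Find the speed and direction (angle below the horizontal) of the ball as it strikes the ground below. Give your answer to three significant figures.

v_x = 23.2 cos 72.3° = 7.054 m/s (constant).
|v_y| at impact = √((22.10)² + 2×10×124) = 54.48 m/s.
Speed = √(7.054² + 54.48²) = 54.9 m/s; angle = arctan(54.48/7.054) = 82.6° below horizontal.

54.9 m/s at 82.6° below the horizontal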